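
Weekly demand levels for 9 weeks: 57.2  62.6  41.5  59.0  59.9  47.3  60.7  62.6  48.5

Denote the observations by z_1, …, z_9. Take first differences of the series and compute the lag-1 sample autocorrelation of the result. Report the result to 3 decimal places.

First differences Δz: 5.4, -21.1, 17.5, 0.9, -12.6, 13.4, 1.9, -14.1
Mean of differences = -1.0875
Numerator Σ(Δz_t−Δz̄)(Δz_{t+1}−Δz̄) = -650.1327
Denominator Σ(Δz_t−Δz̄)² = 1312.7088
r_1(Δz) = -650.1327 / 1312.7088 = -0.495

-0.495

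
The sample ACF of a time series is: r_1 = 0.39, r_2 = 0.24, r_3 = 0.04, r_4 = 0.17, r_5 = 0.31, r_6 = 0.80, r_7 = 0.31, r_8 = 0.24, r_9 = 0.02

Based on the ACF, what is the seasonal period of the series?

6

The largest autocorrelation is r_6 = 0.80; the remaining lags stay at or below 0.39. The elevated value at lag 1 (0.39), dropping to 0.24 at lag 2, reflects decaying short-term dependence rather than seasonality.
The dominant spike at lag 6 indicates a seasonal period of 6.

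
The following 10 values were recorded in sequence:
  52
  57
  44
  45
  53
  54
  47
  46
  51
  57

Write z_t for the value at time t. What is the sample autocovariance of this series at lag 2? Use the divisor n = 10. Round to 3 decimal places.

-13.512

Mean z̄ = (52 + 57 + 44 + 45 + 53 + 54 + 47 + 46 + 51 + 57)/10 = 50.6000
Σ_{t=1}^{8}(z_t−z̄)(z_{t+2}−z̄) = -135.1200
γ_2 = -135.1200 / 10 = -13.512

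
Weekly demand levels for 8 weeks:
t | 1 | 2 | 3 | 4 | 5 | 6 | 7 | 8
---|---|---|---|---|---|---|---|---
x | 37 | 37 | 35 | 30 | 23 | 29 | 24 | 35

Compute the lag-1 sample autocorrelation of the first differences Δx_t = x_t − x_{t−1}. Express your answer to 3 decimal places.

-0.331

First differences Δx: 0, -2, -5, -7, 6, -5, 11
Mean of differences = -0.2857
Numerator Σ(Δx_t−Δx̄)(Δx_{t+1}−Δx̄) = -85.7959
Denominator Σ(Δx_t−Δx̄)² = 259.4286
r_1(Δx) = -85.7959 / 259.4286 = -0.331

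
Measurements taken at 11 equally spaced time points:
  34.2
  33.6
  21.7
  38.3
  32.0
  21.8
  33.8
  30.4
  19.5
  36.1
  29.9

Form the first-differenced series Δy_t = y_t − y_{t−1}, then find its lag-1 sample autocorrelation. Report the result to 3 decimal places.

First differences Δy: -0.6, -11.9, 16.6, -6.3, -10.2, 12.0, -3.4, -10.9, 16.6, -6.2
Mean of differences = -0.4300
Numerator Σ(Δy_t−Δȳ)(Δy_{t+1}−Δȳ) = -639.8299
Denominator Σ(Δy_t−Δȳ)² = 1147.7810
r_1(Δy) = -639.8299 / 1147.7810 = -0.557

-0.557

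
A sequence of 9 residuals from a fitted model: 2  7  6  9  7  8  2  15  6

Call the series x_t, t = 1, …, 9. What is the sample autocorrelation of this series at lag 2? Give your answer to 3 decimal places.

0.162

Mean x̄ = (2 + 7 + 6 + 9 + 7 + 8 + 2 + 15 + 6)/9 = 6.8889
Σ(x_t−x̄)(x_{t+2}−x̄) = (4.3457) + (0.2346) + (-0.0988) + (2.3457) + (-0.5432) + (9.0123) + (4.3457) = 19.6420
Denominator Σ(x_t−x̄)² = 120.8889
r_2 = 19.6420 / 120.8889 = 0.162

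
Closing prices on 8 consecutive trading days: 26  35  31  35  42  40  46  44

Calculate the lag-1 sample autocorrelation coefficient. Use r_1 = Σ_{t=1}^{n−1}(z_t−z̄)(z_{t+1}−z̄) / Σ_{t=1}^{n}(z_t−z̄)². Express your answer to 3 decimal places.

Mean z̄ = (26 + 35 + 31 + 35 + 42 + 40 + 46 + 44)/8 = 37.3750
Σ(z_t−z̄)(z_{t+1}−z̄) = (27.0156) + (15.1406) + (15.1406) + (-10.9844) + (12.1406) + (22.6406) + (57.1406) = 138.2344
Denominator Σ(z_t−z̄)² = 327.8750
r_1 = 138.2344 / 327.8750 = 0.422

0.422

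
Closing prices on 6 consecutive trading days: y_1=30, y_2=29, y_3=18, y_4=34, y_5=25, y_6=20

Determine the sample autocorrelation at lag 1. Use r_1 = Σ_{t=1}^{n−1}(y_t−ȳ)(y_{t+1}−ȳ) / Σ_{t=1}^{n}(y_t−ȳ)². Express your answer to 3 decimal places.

-0.411

Mean ȳ = (30 + 29 + 18 + 34 + 25 + 20)/6 = 26.0000
Deviations from mean: 4.0000, 3.0000, -8.0000, 8.0000, -1.0000, -6.0000
Numerator Σ_{t=1}^{5}(y_t−ȳ)(y_{t+1}−ȳ) = -78.0000
Denominator Σ(y_t−ȳ)² = 190.0000
r_1 = -78.0000 / 190.0000 = -0.411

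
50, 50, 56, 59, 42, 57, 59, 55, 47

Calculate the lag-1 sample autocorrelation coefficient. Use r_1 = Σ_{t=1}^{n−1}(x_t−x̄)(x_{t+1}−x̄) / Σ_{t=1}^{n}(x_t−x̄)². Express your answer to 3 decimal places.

Mean x̄ = (50 + 50 + 56 + 59 + 42 + 57 + 59 + 55 + 47)/9 = 52.7778
Numerator Σ_{t=1}^{8}(x_t−x̄)(x_{t+1}−x̄) = -66.4938
Denominator Σ(x_t−x̄)² = 275.5556
r_1 = -66.4938 / 275.5556 = -0.241

-0.241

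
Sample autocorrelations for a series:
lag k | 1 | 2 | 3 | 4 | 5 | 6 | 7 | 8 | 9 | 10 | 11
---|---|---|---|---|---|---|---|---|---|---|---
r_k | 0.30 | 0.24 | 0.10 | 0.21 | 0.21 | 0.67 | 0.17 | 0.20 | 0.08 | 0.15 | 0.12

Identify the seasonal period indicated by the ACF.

6

The largest autocorrelation is r_6 = 0.67; the remaining lags stay at or below 0.30. The elevated value at lag 1 (0.30), dropping to 0.24 at lag 2, reflects decaying short-term dependence rather than seasonality.
The dominant spike at lag 6 indicates a seasonal period of 6.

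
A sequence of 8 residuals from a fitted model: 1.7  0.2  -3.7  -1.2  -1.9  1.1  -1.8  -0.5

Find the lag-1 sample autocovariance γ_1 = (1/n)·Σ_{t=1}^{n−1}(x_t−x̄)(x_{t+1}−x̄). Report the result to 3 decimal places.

Mean x̄ = (1.7 + 0.2 − 3.7 − 1.2 − 1.9 + 1.1 − 1.8 − 0.5)/8 = -0.7625
Deviations: 2.4625, 0.9625, -2.9375, -0.4375, -1.1375, 1.8625, -1.0375, 0.2625
Σ_{t=1}^{7}(x_t−x̄)(x_{t+1}−x̄) = -2.9977
γ_1 = -2.9977 / 8 = -0.375

-0.375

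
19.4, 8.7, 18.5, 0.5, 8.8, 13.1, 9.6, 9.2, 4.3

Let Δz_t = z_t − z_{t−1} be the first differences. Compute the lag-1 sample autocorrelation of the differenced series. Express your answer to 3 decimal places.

-0.650

First differences Δz: -10.7, 9.8, -18.0, 8.3, 4.3, -3.5, -0.4, -4.9
Mean of differences = -1.8875
Numerator Σ(Δz_t−Δz̄)(Δz_{t+1}−Δz̄) = -409.2789
Denominator Σ(Δz_t−Δz̄)² = 629.8288
r_1(Δz) = -409.2789 / 629.8288 = -0.650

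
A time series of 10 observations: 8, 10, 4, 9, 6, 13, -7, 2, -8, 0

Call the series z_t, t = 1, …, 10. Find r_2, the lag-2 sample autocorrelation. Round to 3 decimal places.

0.394

Mean z̄ = (8 + 10 + 4 + 9 + 6 + 13 − 7 + 2 − 8 + 0)/10 = 3.7000
Numerator Σ_{t=1}^{8}(z_t−z̄)(z_{t+2}−z̄) = 175.7200
Denominator Σ(z_t−z̄)² = 446.1000
r_2 = 175.7200 / 446.1000 = 0.394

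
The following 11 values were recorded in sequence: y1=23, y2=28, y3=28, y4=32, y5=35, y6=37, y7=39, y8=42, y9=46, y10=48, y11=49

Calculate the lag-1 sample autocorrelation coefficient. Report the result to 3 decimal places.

0.719

Mean ȳ = (23 + 28 + 28 + 32 + 35 + 37 + 39 + 42 + 46 + 48 + 49)/11 = 37.0000
Numerator Σ_{t=1}^{10}(y_t−ȳ)(y_{t+1}−ȳ) = 548.0000
Denominator Σ(y_t−ȳ)² = 762.0000
r_1 = 548.0000 / 762.0000 = 0.719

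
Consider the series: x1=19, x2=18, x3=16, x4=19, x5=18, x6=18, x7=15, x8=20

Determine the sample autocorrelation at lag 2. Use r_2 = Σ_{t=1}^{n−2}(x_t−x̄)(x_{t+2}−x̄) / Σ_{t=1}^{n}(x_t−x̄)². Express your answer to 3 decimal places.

Mean x̄ = (19 + 18 + 16 + 19 + 18 + 18 + 15 + 20)/8 = 17.8750
Deviations from mean: 1.1250, 0.1250, -1.8750, 1.1250, 0.1250, 0.1250, -2.8750, 2.1250
Σ(x_t−x̄)(x_{t+2}−x̄) = (-2.1094) + (0.1406) + (-0.2344) + (0.1406) + (-0.3594) + (0.2656) = -2.1563
Denominator Σ(x_t−x̄)² = 18.8750
r_2 = -2.1563 / 18.8750 = -0.114

-0.114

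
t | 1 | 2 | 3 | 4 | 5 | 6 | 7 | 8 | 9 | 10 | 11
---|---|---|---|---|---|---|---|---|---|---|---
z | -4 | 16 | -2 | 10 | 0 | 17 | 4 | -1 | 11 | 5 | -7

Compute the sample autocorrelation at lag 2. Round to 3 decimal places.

Mean z̄ = (-4 + 16 − 2 + 10 + 0 + 17 + 4 − 1 + 11 + 5 − 7)/11 = 4.4545
Numerator Σ_{t=1}^{9}(z_t−z̄)(z_{t+2}−z̄) = 69.5868
Denominator Σ(z_t−z̄)² = 658.7273
r_2 = 69.5868 / 658.7273 = 0.106

0.106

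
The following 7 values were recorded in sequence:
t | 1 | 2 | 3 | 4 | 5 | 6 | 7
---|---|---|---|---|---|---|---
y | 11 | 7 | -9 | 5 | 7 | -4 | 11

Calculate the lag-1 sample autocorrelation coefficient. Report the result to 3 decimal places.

Mean ȳ = (11 + 7 − 9 + 5 + 7 − 4 + 11)/7 = 4.0000
Deviations from mean: 7.0000, 3.0000, -13.0000, 1.0000, 3.0000, -8.0000, 7.0000
Numerator Σ_{t=1}^{6}(y_t−ȳ)(y_{t+1}−ȳ) = -108.0000
Denominator Σ(y_t−ȳ)² = 350.0000
r_1 = -108.0000 / 350.0000 = -0.309

-0.309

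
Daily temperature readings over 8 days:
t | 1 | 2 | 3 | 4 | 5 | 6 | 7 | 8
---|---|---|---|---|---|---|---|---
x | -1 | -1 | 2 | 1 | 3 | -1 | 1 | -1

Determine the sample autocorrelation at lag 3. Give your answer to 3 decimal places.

Mean x̄ = (-1 − 1 + 2 + 1 + 3 − 1 + 1 − 1)/8 = 0.3750
Numerator Σ_{t=1}^{5}(x_t−x̄)(x_{t+3}−x̄) = -9.9219
Denominator Σ(x_t−x̄)² = 17.8750
r_3 = -9.9219 / 17.8750 = -0.555

-0.555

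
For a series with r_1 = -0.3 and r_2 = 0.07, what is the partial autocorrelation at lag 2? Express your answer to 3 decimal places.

φ_{22} = (r_2 − r_1²) / (1 − r_1²)
r_1² = (-0.3)² = 0.09
Numerator = 0.07 − 0.0900 = -0.0200; denominator = 1 − 0.0900 = 0.9100
φ_{22} = -0.0200 / 0.9100 = -0.022

-0.022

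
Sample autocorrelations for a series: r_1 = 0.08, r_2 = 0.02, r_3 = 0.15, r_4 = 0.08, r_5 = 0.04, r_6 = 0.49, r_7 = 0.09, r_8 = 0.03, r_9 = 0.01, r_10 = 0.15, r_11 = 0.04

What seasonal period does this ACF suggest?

6

The largest autocorrelation is r_6 = 0.49; the remaining lags stay at or below 0.15.
The dominant spike at lag 6 indicates a seasonal period of 6.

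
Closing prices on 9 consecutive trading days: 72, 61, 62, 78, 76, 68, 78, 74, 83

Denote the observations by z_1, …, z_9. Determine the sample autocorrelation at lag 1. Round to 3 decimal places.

Mean z̄ = (72 + 61 + 62 + 78 + 76 + 68 + 78 + 74 + 83)/9 = 72.4444
Numerator Σ_{t=1}^{8}(z_t−z̄)(z_{t+1}−z̄) = 70.9136
Denominator Σ(z_t−z̄)² = 448.2222
r_1 = 70.9136 / 448.2222 = 0.158

0.158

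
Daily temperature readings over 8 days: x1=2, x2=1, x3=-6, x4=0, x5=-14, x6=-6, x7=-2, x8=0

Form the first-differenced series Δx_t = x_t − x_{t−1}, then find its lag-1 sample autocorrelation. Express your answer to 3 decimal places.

-0.525

First differences Δx: -1, -7, 6, -14, 8, 4, 2
Mean of differences = -0.2857
Numerator Σ(Δx_t−Δx̄)(Δx_{t+1}−Δx̄) = -191.9388
Denominator Σ(Δx_t−Δx̄)² = 365.4286
r_1(Δx) = -191.9388 / 365.4286 = -0.525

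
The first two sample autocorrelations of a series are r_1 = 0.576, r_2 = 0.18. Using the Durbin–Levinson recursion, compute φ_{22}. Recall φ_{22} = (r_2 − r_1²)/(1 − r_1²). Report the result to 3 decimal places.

-0.227

φ_{22} = (r_2 − r_1²) / (1 − r_1²)
r_1² = (0.576)² = 0.331776
Numerator = 0.18 − 0.3318 = -0.1518; denominator = 1 − 0.3318 = 0.6682
φ_{22} = -0.1518 / 0.6682 = -0.227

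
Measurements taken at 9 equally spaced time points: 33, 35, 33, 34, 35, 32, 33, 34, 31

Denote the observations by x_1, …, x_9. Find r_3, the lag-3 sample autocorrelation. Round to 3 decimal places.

Mean x̄ = (33 + 35 + 33 + 34 + 35 + 32 + 33 + 34 + 31)/9 = 33.3333
Σ(x_t−x̄)(x_{t+3}−x̄) = (-0.2222) + (2.7778) + (0.4444) + (-0.2222) + (1.1111) + (3.1111) = 7.0000
Denominator Σ(x_t−x̄)² = 14.0000
r_3 = 7.0000 / 14.0000 = 0.500

0.500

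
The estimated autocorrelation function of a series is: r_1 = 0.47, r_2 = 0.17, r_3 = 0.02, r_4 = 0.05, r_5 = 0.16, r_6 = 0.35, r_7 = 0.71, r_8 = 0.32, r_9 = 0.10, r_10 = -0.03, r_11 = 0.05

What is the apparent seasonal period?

7

The largest autocorrelation is r_7 = 0.71; the remaining lags stay at or below 0.47. The elevated value at lag 1 (0.47), dropping to 0.17 at lag 2, reflects decaying short-term dependence rather than seasonality.
The dominant spike at lag 7 indicates a seasonal period of 7.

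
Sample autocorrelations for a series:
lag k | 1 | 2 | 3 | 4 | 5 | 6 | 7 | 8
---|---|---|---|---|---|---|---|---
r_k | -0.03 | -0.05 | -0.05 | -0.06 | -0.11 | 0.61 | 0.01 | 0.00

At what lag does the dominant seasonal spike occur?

6

The largest autocorrelation is r_6 = 0.61; the remaining lags stay at or below 0.01.
The dominant spike at lag 6 indicates a seasonal period of 6.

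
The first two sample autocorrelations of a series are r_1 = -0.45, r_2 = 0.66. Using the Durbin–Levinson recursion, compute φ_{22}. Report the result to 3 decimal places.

φ_{22} = (r_2 − r_1²) / (1 − r_1²)
r_1² = (-0.45)² = 0.2025
Numerator = 0.66 − 0.2025 = 0.4575; denominator = 1 − 0.2025 = 0.7975
φ_{22} = 0.4575 / 0.7975 = 0.574

0.574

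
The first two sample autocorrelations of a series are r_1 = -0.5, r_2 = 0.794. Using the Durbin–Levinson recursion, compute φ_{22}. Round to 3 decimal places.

φ_{22} = (r_2 − r_1²) / (1 − r_1²)
r_1² = (-0.5)² = 0.25
Numerator = 0.794 − 0.2500 = 0.5440; denominator = 1 − 0.2500 = 0.7500
φ_{22} = 0.5440 / 0.7500 = 0.725

0.725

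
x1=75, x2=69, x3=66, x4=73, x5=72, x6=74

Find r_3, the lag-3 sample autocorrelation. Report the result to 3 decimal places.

-0.170

Mean x̄ = (75 + 69 + 66 + 73 + 72 + 74)/6 = 71.5000
Deviations from mean: 3.5000, -2.5000, -5.5000, 1.5000, 0.5000, 2.5000
Numerator Σ_{t=1}^{3}(x_t−x̄)(x_{t+3}−x̄) = -9.7500
Denominator Σ(x_t−x̄)² = 57.5000
r_3 = -9.7500 / 57.5000 = -0.170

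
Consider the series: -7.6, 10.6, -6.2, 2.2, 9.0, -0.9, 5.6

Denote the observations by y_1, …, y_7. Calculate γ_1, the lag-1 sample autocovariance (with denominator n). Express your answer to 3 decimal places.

-26.175

Mean ȳ = (-7.6 + 10.6 − 6.2 + 2.2 + 9.0 − 0.9 + 5.6)/7 = 1.8143
Σ_{t=1}^{6}(y_t−ȳ)(y_{t+1}−ȳ) = -183.2216
γ_1 = -183.2216 / 7 = -26.175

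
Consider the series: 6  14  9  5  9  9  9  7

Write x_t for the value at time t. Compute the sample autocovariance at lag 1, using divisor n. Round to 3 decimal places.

-1.844

Mean x̄ = (6 + 14 + 9 + 5 + 9 + 9 + 9 + 7)/8 = 8.5000
Σ_{t=1}^{7}(x_t−x̄)(x_{t+1}−x̄) = -14.7500
γ_1 = -14.7500 / 8 = -1.844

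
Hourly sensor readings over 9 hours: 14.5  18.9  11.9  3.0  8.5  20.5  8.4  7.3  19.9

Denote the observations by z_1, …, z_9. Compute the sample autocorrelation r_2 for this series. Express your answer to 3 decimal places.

-0.607

Mean z̄ = (14.5 + 18.9 + 11.9 + 3.0 + 8.5 + 20.5 + 8.4 + 7.3 + 19.9)/9 = 12.5444
Σ(z_t−z̄)(z_{t+2}−z̄) = (-1.2602) + (-60.6602) + (2.6064) + (-75.9314) + (16.7620) + (-41.7225) + (-30.4847) = -190.6906
Denominator Σ(z_t−z̄)² = 314.1622
r_2 = -190.6906 / 314.1622 = -0.607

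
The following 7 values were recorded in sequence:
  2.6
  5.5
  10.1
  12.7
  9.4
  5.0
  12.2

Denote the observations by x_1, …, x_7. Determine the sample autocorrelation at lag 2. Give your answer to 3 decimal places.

Mean x̄ = (2.6 + 5.5 + 10.1 + 12.7 + 9.4 + 5.0 + 12.2)/7 = 8.2143
Σ(x_t−x̄)(x_{t+2}−x̄) = (-10.5869) + (-12.1755) + (2.2359) + (-14.4184) + (4.7259) = -30.2190
Denominator Σ(x_t−x̄)² = 90.1886
r_2 = -30.2190 / 90.1886 = -0.335

-0.335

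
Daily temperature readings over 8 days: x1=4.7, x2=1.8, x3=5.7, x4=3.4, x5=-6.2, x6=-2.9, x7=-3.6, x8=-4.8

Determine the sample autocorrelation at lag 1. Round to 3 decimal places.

Mean x̄ = (4.7 + 1.8 + 5.7 + 3.4 − 6.2 − 2.9 − 3.6 − 4.8)/8 = -0.2375
Deviations from mean: 4.9375, 2.0375, 5.9375, 3.6375, -5.9625, -2.6625, -3.3625, -4.5625
Numerator Σ_{t=1}^{7}(x_t−x̄)(x_{t+1}−x̄) = 62.2361
Denominator Σ(x_t−x̄)² = 151.7788
r_1 = 62.2361 / 151.7788 = 0.410

0.410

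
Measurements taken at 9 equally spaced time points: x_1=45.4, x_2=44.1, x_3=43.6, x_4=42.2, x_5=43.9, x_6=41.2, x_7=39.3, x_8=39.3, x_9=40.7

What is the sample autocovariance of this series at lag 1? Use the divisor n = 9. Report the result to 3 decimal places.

2.520

Mean x̄ = (45.4 + 44.1 + 43.6 + 42.2 + 43.9 + 41.2 + 39.3 + 39.3 + 40.7)/9 = 42.1889
Σ_{t=1}^{8}(x_t−x̄)(x_{t+1}−x̄) = 22.6799
γ_1 = 22.6799 / 9 = 2.520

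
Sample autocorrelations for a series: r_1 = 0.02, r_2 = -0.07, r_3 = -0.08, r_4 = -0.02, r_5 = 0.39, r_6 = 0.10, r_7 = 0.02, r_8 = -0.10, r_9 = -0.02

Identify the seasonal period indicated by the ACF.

The largest autocorrelation is r_5 = 0.39; the remaining lags stay at or below 0.10.
The dominant spike at lag 5 indicates a seasonal period of 5.

5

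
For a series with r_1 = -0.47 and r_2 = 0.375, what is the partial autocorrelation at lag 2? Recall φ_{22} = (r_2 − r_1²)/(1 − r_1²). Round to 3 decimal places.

φ_{22} = (r_2 − r_1²) / (1 − r_1²)
r_1² = (-0.47)² = 0.2209
Numerator = 0.375 − 0.2209 = 0.1541; denominator = 1 − 0.2209 = 0.7791
φ_{22} = 0.1541 / 0.7791 = 0.198

0.198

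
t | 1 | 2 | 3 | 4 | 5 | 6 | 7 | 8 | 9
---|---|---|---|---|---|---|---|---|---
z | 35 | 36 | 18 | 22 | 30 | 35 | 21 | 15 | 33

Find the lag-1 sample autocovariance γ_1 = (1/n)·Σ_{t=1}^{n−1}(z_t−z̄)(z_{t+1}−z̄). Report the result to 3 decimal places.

-0.043

Mean z̄ = (35 + 36 + 18 + 22 + 30 + 35 + 21 + 15 + 33)/9 = 27.2222
Σ_{t=1}^{8}(z_t−z̄)(z_{t+1}−z̄) = -0.3827
γ_1 = -0.3827 / 9 = -0.043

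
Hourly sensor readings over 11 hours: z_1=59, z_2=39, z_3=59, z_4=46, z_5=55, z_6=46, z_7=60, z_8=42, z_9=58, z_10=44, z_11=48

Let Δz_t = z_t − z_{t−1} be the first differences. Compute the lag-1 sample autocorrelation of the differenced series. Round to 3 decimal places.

First differences Δz: -20, 20, -13, 9, -9, 14, -18, 16, -14, 4
Mean of differences = -1.1000
Numerator Σ(Δz_t−Δz̄)(Δz_{t+1}−Δz̄) = -1799.7100
Denominator Σ(Δz_t−Δz̄)² = 2106.9000
r_1(Δz) = -1799.7100 / 2106.9000 = -0.854

-0.854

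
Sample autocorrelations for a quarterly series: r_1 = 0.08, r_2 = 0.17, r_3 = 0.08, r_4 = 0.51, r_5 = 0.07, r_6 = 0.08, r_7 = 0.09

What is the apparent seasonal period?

The largest autocorrelation is r_4 = 0.51; the remaining lags stay at or below 0.17.
The dominant spike at lag 4 indicates a seasonal period of 4.

4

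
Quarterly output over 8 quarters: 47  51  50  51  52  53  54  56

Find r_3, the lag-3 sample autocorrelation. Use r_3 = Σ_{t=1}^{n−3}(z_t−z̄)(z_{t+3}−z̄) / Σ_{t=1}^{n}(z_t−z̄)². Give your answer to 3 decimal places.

Mean z̄ = (47 + 51 + 50 + 51 + 52 + 53 + 54 + 56)/8 = 51.7500
Deviations from mean: -4.7500, -0.7500, -1.7500, -0.7500, 0.2500, 1.2500, 2.2500, 4.2500
Numerator Σ_{t=1}^{5}(z_t−z̄)(z_{t+3}−z̄) = 0.5625
Denominator Σ(z_t−z̄)² = 51.5000
r_3 = 0.5625 / 51.5000 = 0.011

0.011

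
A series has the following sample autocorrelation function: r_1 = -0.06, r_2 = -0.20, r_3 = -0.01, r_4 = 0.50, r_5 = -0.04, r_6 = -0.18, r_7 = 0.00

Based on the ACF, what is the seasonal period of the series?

4

The largest autocorrelation is r_4 = 0.50; the remaining lags stay at or below 0.00.
The dominant spike at lag 4 indicates a seasonal period of 4.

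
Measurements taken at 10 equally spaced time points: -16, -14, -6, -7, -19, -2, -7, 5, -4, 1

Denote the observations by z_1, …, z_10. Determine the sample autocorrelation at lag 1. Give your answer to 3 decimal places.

Mean z̄ = (-16 − 14 − 6 − 7 − 19 − 2 − 7 + 5 − 4 + 1)/10 = -6.9000
Numerator Σ_{t=1}^{9}(z_t−z̄)(z_{t+1}−z̄) = 55.7900
Denominator Σ(z_t−z̄)² = 516.9000
r_1 = 55.7900 / 516.9000 = 0.108

0.108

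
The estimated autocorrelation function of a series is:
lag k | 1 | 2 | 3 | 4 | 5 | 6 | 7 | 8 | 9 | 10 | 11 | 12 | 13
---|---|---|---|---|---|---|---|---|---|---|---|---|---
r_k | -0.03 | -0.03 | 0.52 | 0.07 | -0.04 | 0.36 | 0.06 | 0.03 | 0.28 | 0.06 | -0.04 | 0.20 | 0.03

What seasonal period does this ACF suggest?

3

The largest autocorrelation is r_3 = 0.52, with weaker echoes at lags 6 (0.36), 9 (0.28) and 12 (0.20); the remaining lags stay at or below 0.07.
The dominant spike at lag 3 indicates a seasonal period of 3.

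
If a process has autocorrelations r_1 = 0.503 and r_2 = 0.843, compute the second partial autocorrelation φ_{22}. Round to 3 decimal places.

0.790

φ_{22} = (r_2 − r_1²) / (1 − r_1²)
r_1² = (0.503)² = 0.253009
Numerator = 0.843 − 0.2530 = 0.5900; denominator = 1 − 0.2530 = 0.7470
φ_{22} = 0.5900 / 0.7470 = 0.790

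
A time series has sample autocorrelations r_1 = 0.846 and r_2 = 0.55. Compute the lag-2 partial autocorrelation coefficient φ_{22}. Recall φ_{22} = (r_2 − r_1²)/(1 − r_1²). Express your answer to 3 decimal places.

-0.583

φ_{22} = (r_2 − r_1²) / (1 − r_1²)
r_1² = (0.846)² = 0.715716
Numerator = 0.55 − 0.7157 = -0.1657; denominator = 1 − 0.7157 = 0.2843
φ_{22} = -0.1657 / 0.2843 = -0.583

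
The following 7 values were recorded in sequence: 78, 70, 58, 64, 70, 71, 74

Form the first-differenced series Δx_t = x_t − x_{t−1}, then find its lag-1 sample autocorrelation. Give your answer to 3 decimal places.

First differences Δx: -8, -12, 6, 6, 1, 3
Mean of differences = -0.6667
Numerator Σ(Δx_t−Δx̄)(Δx_{t+1}−Δx̄) = 69.2222
Denominator Σ(Δx_t−Δx̄)² = 287.3333
r_1(Δx) = 69.2222 / 287.3333 = 0.241

0.241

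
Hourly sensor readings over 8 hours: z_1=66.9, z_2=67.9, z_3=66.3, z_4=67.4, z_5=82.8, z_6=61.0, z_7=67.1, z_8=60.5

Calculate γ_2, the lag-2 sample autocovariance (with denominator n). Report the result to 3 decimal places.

2.805

Mean z̄ = (66.9 + 67.9 + 66.3 + 67.4 + 82.8 + 61.0 + 67.1 + 60.5)/8 = 67.4875
Deviations: -0.5875, 0.4125, -1.1875, -0.0875, 15.3125, -6.4875, -0.3875, -6.9875
Σ_{t=1}^{6}(z_t−z̄)(z_{t+2}−z̄) = 22.4434
γ_2 = 22.4434 / 8 = 2.805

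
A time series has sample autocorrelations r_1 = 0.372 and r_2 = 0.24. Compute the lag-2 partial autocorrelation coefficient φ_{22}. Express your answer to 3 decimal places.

0.118

φ_{22} = (r_2 − r_1²) / (1 − r_1²)
r_1² = (0.372)² = 0.138384
Numerator = 0.24 − 0.1384 = 0.1016; denominator = 1 − 0.1384 = 0.8616
φ_{22} = 0.1016 / 0.8616 = 0.118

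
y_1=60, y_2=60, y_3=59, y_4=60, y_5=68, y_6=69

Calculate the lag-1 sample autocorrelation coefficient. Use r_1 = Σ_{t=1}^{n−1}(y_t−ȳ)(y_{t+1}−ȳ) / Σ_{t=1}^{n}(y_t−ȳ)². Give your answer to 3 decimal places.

Mean ȳ = (60 + 60 + 59 + 60 + 68 + 69)/6 = 62.6667
Deviations from mean: -2.6667, -2.6667, -3.6667, -2.6667, 5.3333, 6.3333
Σ(y_t−ȳ)(y_{t+1}−ȳ) = (7.1111) + (9.7778) + (9.7778) + (-14.2222) + (33.7778) = 46.2222
Denominator Σ(y_t−ȳ)² = 103.3333
r_1 = 46.2222 / 103.3333 = 0.447

0.447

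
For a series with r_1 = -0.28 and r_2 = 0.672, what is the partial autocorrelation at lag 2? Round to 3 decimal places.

φ_{22} = (r_2 − r_1²) / (1 − r_1²)
r_1² = (-0.28)² = 0.0784
Numerator = 0.672 − 0.0784 = 0.5936; denominator = 1 − 0.0784 = 0.9216
φ_{22} = 0.5936 / 0.9216 = 0.644

0.644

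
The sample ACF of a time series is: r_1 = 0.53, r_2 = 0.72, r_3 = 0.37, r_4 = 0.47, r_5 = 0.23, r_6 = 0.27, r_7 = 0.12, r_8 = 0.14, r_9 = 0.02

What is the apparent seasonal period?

2

The largest autocorrelation is r_2 = 0.72; the remaining lags stay at or below 0.53.
The dominant spike at lag 2 indicates a seasonal period of 2.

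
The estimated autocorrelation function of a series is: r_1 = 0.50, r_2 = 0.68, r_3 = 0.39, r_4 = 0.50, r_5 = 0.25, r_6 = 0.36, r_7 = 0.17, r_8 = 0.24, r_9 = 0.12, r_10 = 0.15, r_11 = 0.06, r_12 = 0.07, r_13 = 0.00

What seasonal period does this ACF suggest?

2

The largest autocorrelation is r_2 = 0.68; the remaining lags stay at or below 0.50.
The dominant spike at lag 2 indicates a seasonal period of 2.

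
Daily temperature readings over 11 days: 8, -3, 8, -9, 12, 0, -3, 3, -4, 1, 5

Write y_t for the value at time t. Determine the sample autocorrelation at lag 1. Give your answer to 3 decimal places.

Mean ȳ = (8 − 3 + 8 − 9 + 12 + 0 − 3 + 3 − 4 + 1 + 5)/11 = 1.6364
Numerator Σ_{t=1}^{10}(y_t−ȳ)(y_{t+1}−ȳ) = -258.8595
Denominator Σ(y_t−ȳ)² = 392.5455
r_1 = -258.8595 / 392.5455 = -0.659

-0.659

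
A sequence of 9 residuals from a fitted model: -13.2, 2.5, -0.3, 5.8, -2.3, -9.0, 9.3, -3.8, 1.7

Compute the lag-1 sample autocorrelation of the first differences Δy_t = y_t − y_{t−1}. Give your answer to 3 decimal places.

First differences Δy: 15.7, -2.8, 6.1, -8.1, -6.7, 18.3, -13.1, 5.5
Mean of differences = 1.8625
Numerator Σ(Δy_t−Δȳ)(Δy_{t+1}−Δȳ) = -482.3052
Denominator Σ(Δy_t−Δȳ)² = 911.0388
r_1(Δy) = -482.3052 / 911.0388 = -0.529

-0.529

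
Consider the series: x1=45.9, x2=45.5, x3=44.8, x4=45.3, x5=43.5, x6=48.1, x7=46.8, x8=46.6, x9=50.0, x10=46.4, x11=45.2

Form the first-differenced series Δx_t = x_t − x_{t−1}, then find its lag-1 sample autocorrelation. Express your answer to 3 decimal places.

First differences Δx: -0.4, -0.7, 0.5, -1.8, 4.6, -1.3, -0.2, 3.4, -3.6, -1.2
Mean of differences = -0.0700
Numerator Σ(Δx_t−Δx̄)(Δx_{t+1}−Δx̄) = -23.5119
Denominator Σ(Δx_t−Δx̄)² = 52.9410
r_1(Δx) = -23.5119 / 52.9410 = -0.444

-0.444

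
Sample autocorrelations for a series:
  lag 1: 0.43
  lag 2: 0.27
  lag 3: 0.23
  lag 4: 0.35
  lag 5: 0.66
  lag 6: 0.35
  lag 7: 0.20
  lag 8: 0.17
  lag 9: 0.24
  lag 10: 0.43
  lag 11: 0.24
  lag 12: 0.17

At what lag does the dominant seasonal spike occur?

The largest autocorrelation is r_5 = 0.66; the remaining lags stay at or below 0.43. The elevated value at lag 1 (0.43), dropping to 0.27 at lag 2, reflects decaying short-term dependence rather than seasonality.
The dominant spike at lag 5 indicates a seasonal period of 5.

5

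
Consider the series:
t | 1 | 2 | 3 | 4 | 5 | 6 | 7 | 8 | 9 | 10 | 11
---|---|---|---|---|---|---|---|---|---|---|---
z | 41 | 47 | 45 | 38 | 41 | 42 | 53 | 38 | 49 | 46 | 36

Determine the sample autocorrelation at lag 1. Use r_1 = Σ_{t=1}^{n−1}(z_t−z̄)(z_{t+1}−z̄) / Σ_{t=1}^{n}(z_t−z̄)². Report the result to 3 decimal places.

-0.347

Mean z̄ = (41 + 47 + 45 + 38 + 41 + 42 + 53 + 38 + 49 + 46 + 36)/11 = 43.2727
Numerator Σ_{t=1}^{10}(z_t−z̄)(z_{t+1}−z̄) = -94.3471
Denominator Σ(z_t−z̄)² = 272.1818
r_1 = -94.3471 / 272.1818 = -0.347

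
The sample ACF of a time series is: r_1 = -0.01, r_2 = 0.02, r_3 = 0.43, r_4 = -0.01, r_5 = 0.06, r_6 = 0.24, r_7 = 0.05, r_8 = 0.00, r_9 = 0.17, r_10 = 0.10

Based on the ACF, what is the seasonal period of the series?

The largest autocorrelation is r_3 = 0.43, with weaker echoes at lags 6 (0.24) and 9 (0.17); the remaining lags stay at or below 0.10.
The dominant spike at lag 3 indicates a seasonal period of 3.

3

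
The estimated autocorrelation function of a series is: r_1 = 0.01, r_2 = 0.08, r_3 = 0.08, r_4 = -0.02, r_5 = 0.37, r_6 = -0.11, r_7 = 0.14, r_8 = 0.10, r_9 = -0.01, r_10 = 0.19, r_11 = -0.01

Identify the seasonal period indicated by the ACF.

5

The largest autocorrelation is r_5 = 0.37, with a weaker echo at lag 10 (0.19); the remaining lags stay at or below 0.14.
The dominant spike at lag 5 indicates a seasonal period of 5.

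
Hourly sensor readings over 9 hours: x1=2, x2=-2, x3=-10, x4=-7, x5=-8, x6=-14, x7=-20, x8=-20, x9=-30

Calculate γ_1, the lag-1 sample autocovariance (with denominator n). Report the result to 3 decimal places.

45.147

Mean x̄ = (2 − 2 − 10 − 7 − 8 − 14 − 20 − 20 − 30)/9 = -12.1111
Σ_{t=1}^{8}(x_t−x̄)(x_{t+1}−x̄) = 406.3210
γ_1 = 406.3210 / 9 = 45.147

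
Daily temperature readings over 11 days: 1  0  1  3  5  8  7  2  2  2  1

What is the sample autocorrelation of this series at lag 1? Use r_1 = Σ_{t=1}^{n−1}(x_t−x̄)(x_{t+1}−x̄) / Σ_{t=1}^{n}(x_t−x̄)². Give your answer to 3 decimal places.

0.613

Mean x̄ = (1 + 0 + 1 + 3 + 5 + 8 + 7 + 2 + 2 + 2 + 1)/11 = 2.9091
Numerator Σ_{t=1}^{10}(x_t−x̄)(x_{t+1}−x̄) = 42.2645
Denominator Σ(x_t−x̄)² = 68.9091
r_1 = 42.2645 / 68.9091 = 0.613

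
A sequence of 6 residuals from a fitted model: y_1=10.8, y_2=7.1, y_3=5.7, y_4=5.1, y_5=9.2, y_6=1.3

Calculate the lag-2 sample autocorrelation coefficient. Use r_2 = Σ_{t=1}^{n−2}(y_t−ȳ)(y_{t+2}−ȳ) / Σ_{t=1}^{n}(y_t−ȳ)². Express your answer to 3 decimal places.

0.016

Mean ȳ = (10.8 + 7.1 + 5.7 + 5.1 + 9.2 + 1.3)/6 = 6.5333
Deviations from mean: 4.2667, 0.5667, -0.8333, -1.4333, 2.6667, -5.2333
Σ(y_t−ȳ)(y_{t+2}−ȳ) = (-3.5556) + (-0.8122) + (-2.2222) + (7.5011) = 0.9111
Denominator Σ(y_t−ȳ)² = 55.7733
r_2 = 0.9111 / 55.7733 = 0.016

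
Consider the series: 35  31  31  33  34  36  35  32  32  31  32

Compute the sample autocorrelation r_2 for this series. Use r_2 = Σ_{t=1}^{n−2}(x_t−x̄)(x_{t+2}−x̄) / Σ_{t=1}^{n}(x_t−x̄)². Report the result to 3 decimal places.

-0.177

Mean x̄ = (35 + 31 + 31 + 33 + 34 + 36 + 35 + 32 + 32 + 31 + 32)/11 = 32.9091
Numerator Σ_{t=1}^{9}(x_t−x̄)(x_{t+2}−x̄) = -5.8347
Denominator Σ(x_t−x̄)² = 32.9091
r_2 = -5.8347 / 32.9091 = -0.177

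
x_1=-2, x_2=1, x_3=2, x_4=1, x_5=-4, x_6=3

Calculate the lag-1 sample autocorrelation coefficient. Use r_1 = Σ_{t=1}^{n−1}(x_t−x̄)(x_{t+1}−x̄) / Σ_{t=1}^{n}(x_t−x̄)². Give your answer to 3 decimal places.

-0.403

Mean x̄ = (-2 + 1 + 2 + 1 − 4 + 3)/6 = 0.1667
Deviations from mean: -2.1667, 0.8333, 1.8333, 0.8333, -4.1667, 2.8333
Σ(x_t−x̄)(x_{t+1}−x̄) = (-1.8056) + (1.5278) + (1.5278) + (-3.4722) + (-11.8056) = -14.0278
Denominator Σ(x_t−x̄)² = 34.8333
r_1 = -14.0278 / 34.8333 = -0.403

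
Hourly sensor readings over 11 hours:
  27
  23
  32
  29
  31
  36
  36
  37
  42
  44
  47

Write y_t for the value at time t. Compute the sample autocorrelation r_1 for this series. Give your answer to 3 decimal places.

Mean ȳ = (27 + 23 + 32 + 29 + 31 + 36 + 36 + 37 + 42 + 44 + 47)/11 = 34.9091
Numerator Σ_{t=1}^{10}(y_t−ȳ)(y_{t+1}−ȳ) = 357.5372
Denominator Σ(y_t−ȳ)² = 548.9091
r_1 = 357.5372 / 548.9091 = 0.651

0.651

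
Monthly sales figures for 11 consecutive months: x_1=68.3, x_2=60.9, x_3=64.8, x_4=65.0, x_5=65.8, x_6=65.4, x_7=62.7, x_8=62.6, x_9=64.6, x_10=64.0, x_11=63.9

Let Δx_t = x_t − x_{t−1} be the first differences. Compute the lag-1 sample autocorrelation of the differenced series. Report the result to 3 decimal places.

First differences Δx: -7.4, 3.9, 0.2, 0.8, -0.4, -2.7, -0.1, 2.0, -0.6, -0.1
Mean of differences = -0.4400
Numerator Σ(Δx_t−Δx̄)(Δx_{t+1}−Δx̄) = -27.0596
Denominator Σ(Δx_t−Δx̄)² = 80.5440
r_1(Δx) = -27.0596 / 80.5440 = -0.336

-0.336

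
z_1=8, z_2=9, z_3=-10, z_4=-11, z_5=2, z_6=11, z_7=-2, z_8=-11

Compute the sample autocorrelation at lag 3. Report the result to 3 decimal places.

Mean z̄ = (8 + 9 − 10 − 11 + 2 + 11 − 2 − 11)/8 = -0.5000
Deviations from mean: 8.5000, 9.5000, -9.5000, -10.5000, 2.5000, 11.5000, -1.5000, -10.5000
Numerator Σ_{t=1}^{5}(z_t−z̄)(z_{t+3}−z̄) = -185.2500
Denominator Σ(z_t−z̄)² = 614.0000
r_3 = -185.2500 / 614.0000 = -0.302

-0.302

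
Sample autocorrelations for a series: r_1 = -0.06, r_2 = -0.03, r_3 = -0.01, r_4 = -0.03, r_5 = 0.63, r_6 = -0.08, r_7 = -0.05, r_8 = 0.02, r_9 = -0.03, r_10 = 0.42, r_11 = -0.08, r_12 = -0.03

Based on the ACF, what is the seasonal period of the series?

5

The largest autocorrelation is r_5 = 0.63, with a weaker echo at lag 10 (0.42); the remaining lags stay at or below 0.02.
The dominant spike at lag 5 indicates a seasonal period of 5.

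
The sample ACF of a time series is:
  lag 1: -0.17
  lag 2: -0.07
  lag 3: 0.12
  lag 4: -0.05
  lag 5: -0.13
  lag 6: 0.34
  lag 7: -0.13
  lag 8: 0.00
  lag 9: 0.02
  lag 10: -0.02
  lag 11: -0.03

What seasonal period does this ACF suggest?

6

The largest autocorrelation is r_6 = 0.34; the remaining lags stay at or below 0.12.
The dominant spike at lag 6 indicates a seasonal period of 6.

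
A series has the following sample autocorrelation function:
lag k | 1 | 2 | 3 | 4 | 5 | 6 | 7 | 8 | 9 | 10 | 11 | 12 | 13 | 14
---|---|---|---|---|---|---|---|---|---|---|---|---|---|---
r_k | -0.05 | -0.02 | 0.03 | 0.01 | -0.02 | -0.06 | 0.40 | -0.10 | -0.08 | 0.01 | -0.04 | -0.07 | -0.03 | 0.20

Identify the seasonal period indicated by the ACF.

The largest autocorrelation is r_7 = 0.40, with a weaker echo at lag 14 (0.20); the remaining lags stay at or below 0.03.
The dominant spike at lag 7 indicates a seasonal period of 7.

7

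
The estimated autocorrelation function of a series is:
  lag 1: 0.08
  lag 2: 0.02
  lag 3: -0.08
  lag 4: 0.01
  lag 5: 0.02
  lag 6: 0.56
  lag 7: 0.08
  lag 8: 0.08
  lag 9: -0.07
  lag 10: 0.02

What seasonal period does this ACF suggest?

6

The largest autocorrelation is r_6 = 0.56; the remaining lags stay at or below 0.08.
The dominant spike at lag 6 indicates a seasonal period of 6.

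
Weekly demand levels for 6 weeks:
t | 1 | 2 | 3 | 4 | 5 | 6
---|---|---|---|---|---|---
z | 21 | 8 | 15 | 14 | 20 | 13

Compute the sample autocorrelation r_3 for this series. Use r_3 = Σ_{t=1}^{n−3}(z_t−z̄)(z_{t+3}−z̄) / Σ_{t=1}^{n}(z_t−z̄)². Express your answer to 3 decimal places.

-0.358

Mean z̄ = (21 + 8 + 15 + 14 + 20 + 13)/6 = 15.1667
Deviations from mean: 5.8333, -7.1667, -0.1667, -1.1667, 4.8333, -2.1667
Σ(z_t−z̄)(z_{t+3}−z̄) = (-6.8056) + (-34.6389) + (0.3611) = -41.0833
Denominator Σ(z_t−z̄)² = 114.8333
r_3 = -41.0833 / 114.8333 = -0.358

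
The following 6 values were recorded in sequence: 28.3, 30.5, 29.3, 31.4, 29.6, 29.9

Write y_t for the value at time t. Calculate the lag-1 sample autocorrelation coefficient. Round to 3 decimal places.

Mean ȳ = (28.3 + 30.5 + 29.3 + 31.4 + 29.6 + 29.9)/6 = 29.8333
Numerator Σ_{t=1}^{5}(y_t−ȳ)(y_{t+1}−ȳ) = -2.5944
Denominator Σ(y_t−ȳ)² = 5.5933
r_1 = -2.5944 / 5.5933 = -0.464

-0.464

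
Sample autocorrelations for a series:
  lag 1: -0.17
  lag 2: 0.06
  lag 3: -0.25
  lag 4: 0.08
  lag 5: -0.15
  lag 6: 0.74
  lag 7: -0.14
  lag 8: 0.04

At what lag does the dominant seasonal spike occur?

The largest autocorrelation is r_6 = 0.74; the remaining lags stay at or below 0.08.
The dominant spike at lag 6 indicates a seasonal period of 6.

6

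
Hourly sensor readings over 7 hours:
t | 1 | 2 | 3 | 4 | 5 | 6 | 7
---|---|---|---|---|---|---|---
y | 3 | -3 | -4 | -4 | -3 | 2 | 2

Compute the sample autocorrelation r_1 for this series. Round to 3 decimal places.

Mean ȳ = (3 − 3 − 4 − 4 − 3 + 2 + 2)/7 = -1.0000
Σ(y_t−ȳ)(y_{t+1}−ȳ) = (-8.0000) + (6.0000) + (9.0000) + (6.0000) + (-6.0000) + (9.0000) = 16.0000
Denominator Σ(y_t−ȳ)² = 60.0000
r_1 = 16.0000 / 60.0000 = 0.267

0.267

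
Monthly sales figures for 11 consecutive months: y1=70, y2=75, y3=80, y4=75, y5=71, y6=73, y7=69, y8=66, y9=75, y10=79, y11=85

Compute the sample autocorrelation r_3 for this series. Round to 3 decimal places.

Mean ȳ = (70 + 75 + 80 + 75 + 71 + 73 + 69 + 66 + 75 + 79 + 85)/11 = 74.3636
Numerator Σ_{t=1}^{8}(y_t−ȳ)(y_{t+3}−ȳ) = -102.5785
Denominator Σ(y_t−ȳ)² = 298.5455
r_3 = -102.5785 / 298.5455 = -0.344

-0.344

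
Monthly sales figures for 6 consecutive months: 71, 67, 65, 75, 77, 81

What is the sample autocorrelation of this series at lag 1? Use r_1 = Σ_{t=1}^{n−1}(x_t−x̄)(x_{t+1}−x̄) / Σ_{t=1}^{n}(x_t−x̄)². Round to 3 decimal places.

Mean x̄ = (71 + 67 + 65 + 75 + 77 + 81)/6 = 72.6667
Deviations from mean: -1.6667, -5.6667, -7.6667, 2.3333, 4.3333, 8.3333
Σ(x_t−x̄)(x_{t+1}−x̄) = (9.4444) + (43.4444) + (-17.8889) + (10.1111) + (36.1111) = 81.2222
Denominator Σ(x_t−x̄)² = 187.3333
r_1 = 81.2222 / 187.3333 = 0.434

0.434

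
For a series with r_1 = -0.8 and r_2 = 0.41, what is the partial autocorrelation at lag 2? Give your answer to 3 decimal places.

φ_{22} = (r_2 − r_1²) / (1 − r_1²)
r_1² = (-0.8)² = 0.64
Numerator = 0.41 − 0.6400 = -0.2300; denominator = 1 − 0.6400 = 0.3600
φ_{22} = -0.2300 / 0.3600 = -0.639

-0.639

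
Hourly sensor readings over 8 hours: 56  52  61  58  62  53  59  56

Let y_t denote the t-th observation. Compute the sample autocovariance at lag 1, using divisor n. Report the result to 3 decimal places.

Mean ȳ = (56 + 52 + 61 + 58 + 62 + 53 + 59 + 56)/8 = 57.1250
Deviations: -1.1250, -5.1250, 3.8750, 0.8750, 4.8750, -4.1250, 1.8750, -1.1250
Σ_{t=1}^{7}(y_t−ȳ)(y_{t+1}−ȳ) = -36.3906
γ_1 = -36.3906 / 8 = -4.549

-4.549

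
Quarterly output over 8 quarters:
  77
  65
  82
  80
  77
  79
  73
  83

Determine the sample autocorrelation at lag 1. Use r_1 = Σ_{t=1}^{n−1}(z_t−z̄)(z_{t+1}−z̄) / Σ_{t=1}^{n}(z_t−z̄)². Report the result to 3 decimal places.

Mean z̄ = (77 + 65 + 82 + 80 + 77 + 79 + 73 + 83)/8 = 77.0000
Deviations from mean: 0.0000, -12.0000, 5.0000, 3.0000, 0.0000, 2.0000, -4.0000, 6.0000
Σ(z_t−z̄)(z_{t+1}−z̄) = (0.0000) + (-60.0000) + (15.0000) + (0.0000) + (0.0000) + (-8.0000) + (-24.0000) = -77.0000
Denominator Σ(z_t−z̄)² = 234.0000
r_1 = -77.0000 / 234.0000 = -0.329

-0.329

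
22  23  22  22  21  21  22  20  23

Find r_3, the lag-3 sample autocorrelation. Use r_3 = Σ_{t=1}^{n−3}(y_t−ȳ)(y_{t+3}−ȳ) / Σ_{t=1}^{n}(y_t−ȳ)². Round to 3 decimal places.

Mean ȳ = (22 + 23 + 22 + 22 + 21 + 21 + 22 + 20 + 23)/9 = 21.7778
Numerator Σ_{t=1}^{6}(y_t−ȳ)(y_{t+3}−ȳ) = -0.5926
Denominator Σ(y_t−ȳ)² = 7.5556
r_3 = -0.5926 / 7.5556 = -0.078

-0.078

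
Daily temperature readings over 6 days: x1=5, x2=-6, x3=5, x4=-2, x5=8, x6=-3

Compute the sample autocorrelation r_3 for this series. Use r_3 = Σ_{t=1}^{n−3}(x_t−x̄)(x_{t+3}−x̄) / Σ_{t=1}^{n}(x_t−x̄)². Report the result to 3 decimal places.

-0.498

Mean x̄ = (5 − 6 + 5 − 2 + 8 − 3)/6 = 1.1667
Deviations from mean: 3.8333, -7.1667, 3.8333, -3.1667, 6.8333, -4.1667
Σ(x_t−x̄)(x_{t+3}−x̄) = (-12.1389) + (-48.9722) + (-15.9722) = -77.0833
Denominator Σ(x_t−x̄)² = 154.8333
r_3 = -77.0833 / 154.8333 = -0.498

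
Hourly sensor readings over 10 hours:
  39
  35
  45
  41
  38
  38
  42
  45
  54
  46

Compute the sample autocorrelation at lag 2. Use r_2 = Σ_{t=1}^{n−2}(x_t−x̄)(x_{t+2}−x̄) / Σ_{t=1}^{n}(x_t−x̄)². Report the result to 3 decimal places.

Mean x̄ = (39 + 35 + 45 + 41 + 38 + 38 + 42 + 45 + 54 + 46)/10 = 42.3000
Numerator Σ_{t=1}^{8}(x_t−x̄)(x_{t+2}−x̄) = -9.2800
Denominator Σ(x_t−x̄)² = 268.1000
r_2 = -9.2800 / 268.1000 = -0.035

-0.035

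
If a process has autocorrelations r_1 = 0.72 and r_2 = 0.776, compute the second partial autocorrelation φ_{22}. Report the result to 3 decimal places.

0.535

φ_{22} = (r_2 − r_1²) / (1 − r_1²)
r_1² = (0.72)² = 0.5184
Numerator = 0.776 − 0.5184 = 0.2576; denominator = 1 − 0.5184 = 0.4816
φ_{22} = 0.2576 / 0.4816 = 0.535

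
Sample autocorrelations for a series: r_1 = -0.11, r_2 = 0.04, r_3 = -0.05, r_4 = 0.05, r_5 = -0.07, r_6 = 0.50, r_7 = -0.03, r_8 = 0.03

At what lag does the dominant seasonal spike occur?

The largest autocorrelation is r_6 = 0.50; the remaining lags stay at or below 0.05.
The dominant spike at lag 6 indicates a seasonal period of 6.

6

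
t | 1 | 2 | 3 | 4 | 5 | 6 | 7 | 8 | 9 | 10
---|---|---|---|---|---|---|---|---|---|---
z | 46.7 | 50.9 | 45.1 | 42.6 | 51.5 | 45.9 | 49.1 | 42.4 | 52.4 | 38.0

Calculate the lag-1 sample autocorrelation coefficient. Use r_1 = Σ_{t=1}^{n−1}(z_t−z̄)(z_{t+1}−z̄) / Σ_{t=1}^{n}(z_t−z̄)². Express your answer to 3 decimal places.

Mean z̄ = (46.7 + 50.9 + 45.1 + 42.6 + 51.5 + 45.9 + 49.1 + 42.4 + 52.4 + 38.0)/10 = 46.4600
Numerator Σ_{t=1}^{9}(z_t−z̄)(z_{t+1}−z̄) = -108.5656
Denominator Σ(z_t−z̄)² = 192.5440
r_1 = -108.5656 / 192.5440 = -0.564

-0.564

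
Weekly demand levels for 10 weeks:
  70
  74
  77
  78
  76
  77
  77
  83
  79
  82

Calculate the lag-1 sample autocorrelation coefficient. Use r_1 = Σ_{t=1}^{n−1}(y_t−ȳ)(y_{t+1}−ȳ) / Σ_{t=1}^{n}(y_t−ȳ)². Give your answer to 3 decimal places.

Mean ȳ = (70 + 74 + 77 + 78 + 76 + 77 + 77 + 83 + 79 + 82)/10 = 77.3000
Numerator Σ_{t=1}^{9}(y_t−ȳ)(y_{t+1}−ȳ) = 40.4100
Denominator Σ(y_t−ȳ)² = 124.1000
r_1 = 40.4100 / 124.1000 = 0.326

0.326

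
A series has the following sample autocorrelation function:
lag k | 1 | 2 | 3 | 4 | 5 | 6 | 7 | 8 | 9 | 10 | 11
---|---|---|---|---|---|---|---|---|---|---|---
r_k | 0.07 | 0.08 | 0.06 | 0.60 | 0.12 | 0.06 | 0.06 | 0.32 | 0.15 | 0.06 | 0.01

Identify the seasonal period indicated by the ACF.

4

The largest autocorrelation is r_4 = 0.60, with a weaker echo at lag 8 (0.32); the remaining lags stay at or below 0.15.
The dominant spike at lag 4 indicates a seasonal period of 4.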